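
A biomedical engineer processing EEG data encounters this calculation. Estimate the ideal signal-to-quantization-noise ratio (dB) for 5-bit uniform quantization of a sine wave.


Theoretical SNR for a full-scale sinusoid:
SNR = 6.02 * N + 1.76
    = 6.02 * 5 + 1.76
    = 30.1 + 1.76
    = 31.86 dB

31.86 dB


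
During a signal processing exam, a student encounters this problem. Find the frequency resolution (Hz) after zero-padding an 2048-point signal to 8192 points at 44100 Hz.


Frequency resolution after zero-padding:
N_padded = 2048 * 4 = 8192
df = fs / N_padded
   = 44100 / 8192
   = 5.3833 Hz

5.3833 Hz


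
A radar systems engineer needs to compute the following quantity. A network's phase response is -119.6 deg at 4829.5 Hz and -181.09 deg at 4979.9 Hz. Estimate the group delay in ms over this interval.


Group delay from phase difference:
tau = -d(phi)/d(omega)
d(phi) = -61.49 deg = -1.073203 rad
d(omega) = 2*pi*(4979.9 - 4829.5) = 944.9911 rad/s
tau = -(-1.073203) / 944.9911
    = 1.1357 ms

1.1357 ms


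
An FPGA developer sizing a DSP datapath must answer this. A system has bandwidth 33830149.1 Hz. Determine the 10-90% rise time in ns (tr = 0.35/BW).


Rise time from bandwidth relationship:
tr = 0.35 / BW
   = 0.35 / 33830149.1
   = 1.034580128e-08 s
   = 10.3458 ns

10.3458 ns


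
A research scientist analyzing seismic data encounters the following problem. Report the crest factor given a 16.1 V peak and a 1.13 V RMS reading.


Crest factor is the ratio of peak to RMS:
CF = V_peak / V_rms
   = 16.1 / 1.13
   = 14.2478

14.2478


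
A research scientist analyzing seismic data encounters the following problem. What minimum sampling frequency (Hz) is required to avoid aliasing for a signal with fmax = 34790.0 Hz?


The Nyquist rate is twice the maximum frequency component.
fs_min = 2 * fmax
      = 2 * 34790.0
      = 69580.0 Hz

69580.0


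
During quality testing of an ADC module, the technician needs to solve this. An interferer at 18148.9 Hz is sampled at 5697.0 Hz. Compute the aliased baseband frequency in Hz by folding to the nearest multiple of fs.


Compute the nearest integer multiple of fs to the signal:
n = round(18148.9 / 5697.0) = 3
f_alias = |18148.9 - 3 * 5697.0|
        = |18148.9 - 17091.0|
        = 1057.9 Hz

1057.9


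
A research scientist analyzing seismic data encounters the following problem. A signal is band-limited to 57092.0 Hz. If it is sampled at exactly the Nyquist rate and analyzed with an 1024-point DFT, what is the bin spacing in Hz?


Step 1 — Nyquist sampling rate:
fs = 2 * fmax = 2 * 57092.0 = 114184.0 Hz

Step 2 — DFT bin spacing:
df = fs / N = 114184.0 / 1024 = 111.5078 Hz

111.5078 Hz


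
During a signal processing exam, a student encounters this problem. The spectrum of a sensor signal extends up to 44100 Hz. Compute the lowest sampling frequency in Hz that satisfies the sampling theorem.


The Nyquist rate is twice the maximum frequency component.
fs_min = 2 * fmax
      = 2 * 44100
      = 88200 Hz

88200


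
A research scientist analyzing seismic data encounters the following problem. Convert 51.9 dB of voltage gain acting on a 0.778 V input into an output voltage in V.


Output voltage from dB gain:
V_out = V_in * 10^(gain_dB / 20)
      = 0.778 * 10^(51.9 / 20)
      = 0.778 * 393.550075
      = 306.182 V

306.182 V


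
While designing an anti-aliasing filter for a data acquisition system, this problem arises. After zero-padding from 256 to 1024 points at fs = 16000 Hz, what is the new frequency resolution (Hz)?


Frequency resolution after zero-padding:
N_padded = 256 * 4 = 1024
df = fs / N_padded
   = 16000 / 1024
   = 15.625 Hz

15.625 Hz


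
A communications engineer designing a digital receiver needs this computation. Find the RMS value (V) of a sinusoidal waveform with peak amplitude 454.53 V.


RMS voltage for a sinusoidal waveform:
V_rms = V_peak / sqrt(2)
      = 454.53 / 1.414214
      = 321.401 V

321.401 V


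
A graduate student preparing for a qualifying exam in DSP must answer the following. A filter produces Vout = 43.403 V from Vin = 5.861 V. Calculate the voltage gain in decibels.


Voltage gain in dB:
G = 20 * log10(Vout / Vin)
  = 20 * log10(43.403 / 5.861)
  = 20 * log10(7.405392)
  = 20 * 0.869548
  = 17.39 dB

17.39 dB


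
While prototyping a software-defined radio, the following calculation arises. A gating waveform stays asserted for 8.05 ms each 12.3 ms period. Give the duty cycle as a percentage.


Duty cycle as a percentage:
DC = (t_on / T) * 100
   = (8.05 / 12.3) * 100
   = 0.654472 * 100
   = 65.45 %

65.45 %


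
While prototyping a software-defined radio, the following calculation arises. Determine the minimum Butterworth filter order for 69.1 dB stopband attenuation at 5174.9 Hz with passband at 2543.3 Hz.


Butterworth filter order formula:
n = log10(10^(A/10) - 1) / (2 * log10(f_stop/f_pass))
10^(69.1/10) - 1 = 8128304.1616
f_stop/f_pass = 5174.9 / 2543.3 = 2.0347
n = 11.1992 -> ceil = 12

12


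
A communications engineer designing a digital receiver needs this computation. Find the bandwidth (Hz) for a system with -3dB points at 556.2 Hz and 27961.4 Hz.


Bandwidth is the difference of -3dB frequencies:
BW = f_high - f_low
   = 27961.4 - 556.2
   = 27405.2 Hz

27405.2 Hz


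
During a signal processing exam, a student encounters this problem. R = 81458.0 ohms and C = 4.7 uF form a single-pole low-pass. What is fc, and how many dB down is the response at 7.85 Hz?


Step 1 — cutoff frequency:
fc = 1 / (2*pi*R*C)
C = 4.7 uF = 4.7e-06 F
fc = 1 / (2*pi*81458.0*4.7e-06)
   = 0.415708 Hz

Step 2 — magnitude at f = 7.85 Hz:
|H(f)| = 1 / sqrt(1 + (f/fc)^2)
f/fc = 7.85 / 0.415708 = 18.883447
|H| = 1 / sqrt(1 + 356.584571) = 0.0528823
|H|_dB = 20*log10(0.0528823) = -25.53 dB

fc = 0.415708 Hz; |H(7.85 Hz)| = -25.53 dB


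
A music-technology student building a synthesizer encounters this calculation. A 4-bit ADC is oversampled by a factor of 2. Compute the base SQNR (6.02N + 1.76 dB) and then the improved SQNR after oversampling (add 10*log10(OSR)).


Step 1 — baseline SQNR at Nyquist:
SQNR_base = 6.02*N + 1.76
          = 6.02*4 + 1.76
          = 25.84 dB

Step 2 — oversampling processing gain:
G = 10*log10(OSR) = 10*log10(2) = 3.01 dB

Step 3 — total:
SQNR_total = 25.84 + 3.01 = 28.85 dB

Base SQNR = 25.84 dB; oversampled SQNR = 28.85 dB


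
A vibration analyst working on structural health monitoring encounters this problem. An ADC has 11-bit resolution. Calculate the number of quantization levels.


Number of quantization levels = 2^N
= 2^11
= 2048

2048


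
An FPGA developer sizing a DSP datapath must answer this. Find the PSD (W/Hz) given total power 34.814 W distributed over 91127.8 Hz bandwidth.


Power spectral density:
PSD = P / BW
    = 34.814 / 91127.8
    = 0.00038203 W/Hz

0.00038203 W/Hz


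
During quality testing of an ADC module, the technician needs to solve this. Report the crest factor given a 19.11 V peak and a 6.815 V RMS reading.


Crest factor is the ratio of peak to RMS:
CF = V_peak / V_rms
   = 19.11 / 6.815
   = 2.8041

2.8041


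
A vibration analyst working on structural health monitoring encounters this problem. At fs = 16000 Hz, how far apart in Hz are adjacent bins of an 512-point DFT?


DFT frequency resolution:
df = fs / N
   = 16000 / 512
   = 31.25 Hz

31.25 Hz


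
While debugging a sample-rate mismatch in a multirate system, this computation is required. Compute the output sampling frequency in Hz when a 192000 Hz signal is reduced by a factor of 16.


Decimation reduces the sample rate:
fs_out = fs_in / M
       = 192000 / 16
       = 12000.0 Hz

12000.0 Hz


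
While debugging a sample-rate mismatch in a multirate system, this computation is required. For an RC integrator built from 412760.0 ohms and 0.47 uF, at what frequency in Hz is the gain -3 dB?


Cutoff frequency of a first-order RC filter:
fc = 1 / (2 * pi * R * C)
C = 0.47 uF = 4.7e-07 F
fc = 1 / (2 * pi * 412760.0 * 4.7e-07)
   = 1 / 1.218920356674
   = 0.820398 Hz

0.820398 Hz


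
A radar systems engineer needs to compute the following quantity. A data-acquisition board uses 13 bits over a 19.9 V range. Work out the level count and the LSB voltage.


Step 1 — number of quantization levels:
L = 2^N = 2^13 = 8192

Step 2 — LSB step size:
delta = Vfs / L
      = 19.9 / 8192
      = 0.0024292 V

Levels = 8192; step size = 0.0024292 V


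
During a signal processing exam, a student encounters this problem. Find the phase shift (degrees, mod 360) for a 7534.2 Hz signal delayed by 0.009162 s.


Phase shift from frequency and time delay:
phi = 360 * f * t_delay
    = 360 * 7534.2 * 0.009162
    = 24850.2 degrees
    mod 360 = 10.2 degrees

10.2 degrees


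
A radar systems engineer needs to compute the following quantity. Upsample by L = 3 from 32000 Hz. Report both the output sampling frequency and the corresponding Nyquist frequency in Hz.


Step 1 — output sample rate after interpolation by L:
fs_out = L * fs_in = 3 * 32000 = 96000 Hz

Step 2 — Nyquist frequency of the output stream:
f_Nyq = fs_out / 2 = 96000 / 2 = 48000.0 Hz

fs_out = 96000 Hz; f_Nyquist = 48000.0 Hz


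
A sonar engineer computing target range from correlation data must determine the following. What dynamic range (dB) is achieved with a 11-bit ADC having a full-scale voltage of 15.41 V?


Dynamic range from full-scale to LSB:
V_min = V_max / 2^bits = 15.41 / 2^11
DR = 20 * log10(V_max / V_min)
   = 20 * log10(2^11)
   = 20 * 11 * log10(2)
   = 66.23 dB

66.23 dB


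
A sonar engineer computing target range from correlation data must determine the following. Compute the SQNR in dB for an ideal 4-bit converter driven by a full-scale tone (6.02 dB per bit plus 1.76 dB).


Theoretical SNR for a full-scale sinusoid:
SNR = 6.02 * N + 1.76
    = 6.02 * 4 + 1.76
    = 24.08 + 1.76
    = 25.84 dB

25.84 dB


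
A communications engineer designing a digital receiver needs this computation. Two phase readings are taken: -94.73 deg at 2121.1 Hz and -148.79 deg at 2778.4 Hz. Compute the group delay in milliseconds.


Group delay from phase difference:
tau = -d(phi)/d(omega)
d(phi) = -54.06 deg = -0.943525 rad
d(omega) = 2*pi*(2778.4 - 2121.1) = 4129.9377 rad/s
tau = -(-0.943525) / 4129.9377
    = 0.2285 ms

0.2285 ms


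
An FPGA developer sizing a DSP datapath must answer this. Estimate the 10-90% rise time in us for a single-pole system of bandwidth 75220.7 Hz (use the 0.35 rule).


Rise time from bandwidth relationship:
tr = 0.35 / BW
   = 0.35 / 75220.7
   = 4.652974514e-06 s
   = 4.653 us

4.653 us


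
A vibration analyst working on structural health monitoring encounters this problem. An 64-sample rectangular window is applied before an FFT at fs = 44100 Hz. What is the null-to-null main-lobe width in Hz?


Main lobe width for a rectangular window:
Width = 2 * fs / N
      = 2 * 44100 / 64
      = 88200 / 64
      = 1378.125 Hz

1378.125 Hz


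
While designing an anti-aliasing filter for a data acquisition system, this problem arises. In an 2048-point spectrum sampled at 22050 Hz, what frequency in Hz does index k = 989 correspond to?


Frequency of DFT bin k:
f_k = k * fs / N
    = 989 * 22050 / 2048
    = 21807450 / 2048
    = 10648.169 Hz

10648.169 Hz


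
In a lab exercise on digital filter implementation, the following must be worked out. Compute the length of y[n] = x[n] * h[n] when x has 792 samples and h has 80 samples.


Linear convolution output length:
L = N + M - 1
  = 792 + 80 - 1
  = 871 samples

871


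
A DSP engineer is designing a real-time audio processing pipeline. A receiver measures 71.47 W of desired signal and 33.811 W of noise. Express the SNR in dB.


SNR in decibels:
SNR = 10 * log10(Ps / Pn)
    = 10 * log10(71.47 / 33.811)
    = 10 * log10(2.1138)
    = 10 * 0.3251
    = 3.25 dB

3.25 dB


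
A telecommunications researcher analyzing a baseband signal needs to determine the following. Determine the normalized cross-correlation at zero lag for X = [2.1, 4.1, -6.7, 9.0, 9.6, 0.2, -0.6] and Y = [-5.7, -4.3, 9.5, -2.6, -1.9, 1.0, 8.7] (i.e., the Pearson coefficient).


Pearson correlation coefficient (population):
r = cov(X,Y) / (std(X) * std(Y))
Mean X = 2.5286, Mean Y = 0.6714
Cov(X,Y) = -21.684898
Std(X) = 5.276827, Std(Y) = 5.671159
r = -0.7246

-0.7246


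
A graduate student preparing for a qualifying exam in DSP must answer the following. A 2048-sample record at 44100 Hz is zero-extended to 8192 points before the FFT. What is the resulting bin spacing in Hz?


Frequency resolution after zero-padding:
N_padded = 2048 * 4 = 8192
df = fs / N_padded
   = 44100 / 8192
   = 5.3833 Hz

5.3833 Hz


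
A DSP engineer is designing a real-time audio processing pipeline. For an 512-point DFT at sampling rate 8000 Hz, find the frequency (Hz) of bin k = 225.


Frequency of DFT bin k:
f_k = k * fs / N
    = 225 * 8000 / 512
    = 1800000 / 512
    = 3515.625 Hz

3515.625 Hz


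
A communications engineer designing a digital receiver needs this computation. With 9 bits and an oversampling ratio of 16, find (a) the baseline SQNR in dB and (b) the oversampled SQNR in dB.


Step 1 — baseline SQNR at Nyquist:
SQNR_base = 6.02*N + 1.76
          = 6.02*9 + 1.76
          = 55.94 dB

Step 2 — oversampling processing gain:
G = 10*log10(OSR) = 10*log10(16) = 12.04 dB

Step 3 — total:
SQNR_total = 55.94 + 12.04 = 67.98 dB

Base SQNR = 55.94 dB; oversampled SQNR = 67.98 dB


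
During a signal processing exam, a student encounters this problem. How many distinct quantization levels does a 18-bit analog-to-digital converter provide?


Number of quantization levels = 2^N
= 2^18
= 262144

262144


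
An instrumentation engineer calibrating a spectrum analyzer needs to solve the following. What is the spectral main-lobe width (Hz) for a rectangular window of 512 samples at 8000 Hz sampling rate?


Main lobe width for a rectangular window:
Width = 2 * fs / N
      = 2 * 8000 / 512
      = 16000 / 512
      = 31.25 Hz

31.25 Hz


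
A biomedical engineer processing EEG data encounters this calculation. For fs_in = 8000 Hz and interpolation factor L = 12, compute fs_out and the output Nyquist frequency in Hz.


Step 1 — output sample rate after interpolation by L:
fs_out = L * fs_in = 12 * 8000 = 96000 Hz

Step 2 — Nyquist frequency of the output stream:
f_Nyq = fs_out / 2 = 96000 / 2 = 48000.0 Hz

fs_out = 96000 Hz; f_Nyquist = 48000.0 Hz


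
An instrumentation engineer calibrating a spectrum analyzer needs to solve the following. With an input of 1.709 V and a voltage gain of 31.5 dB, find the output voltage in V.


Output voltage from dB gain:
V_out = V_in * 10^(gain_dB / 20)
      = 1.709 * 10^(31.5 / 20)
      = 1.709 * 37.58374
      = 64.2306 V

64.2306 V


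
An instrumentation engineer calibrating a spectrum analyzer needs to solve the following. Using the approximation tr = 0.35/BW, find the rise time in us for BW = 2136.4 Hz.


Rise time from bandwidth relationship:
tr = 0.35 / BW
   = 0.35 / 2136.4
   = 0.0001638269987 s
   = 163.827 us

163.827 us


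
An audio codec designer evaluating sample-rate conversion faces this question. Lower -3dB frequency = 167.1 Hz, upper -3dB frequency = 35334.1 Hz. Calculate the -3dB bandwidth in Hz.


Bandwidth is the difference of -3dB frequencies:
BW = f_high - f_low
   = 35334.1 - 167.1
   = 35167.0 Hz

35167.0 Hz


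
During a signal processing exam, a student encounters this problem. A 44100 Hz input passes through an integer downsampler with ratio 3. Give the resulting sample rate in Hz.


Decimation reduces the sample rate:
fs_out = fs_in / M
       = 44100 / 3
       = 14700.0 Hz

14700.0 Hz


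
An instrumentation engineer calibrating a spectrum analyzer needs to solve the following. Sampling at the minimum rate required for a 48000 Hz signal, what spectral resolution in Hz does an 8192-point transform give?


Step 1 — Nyquist sampling rate:
fs = 2 * fmax = 2 * 48000 = 96000 Hz

Step 2 — DFT bin spacing:
df = fs / N = 96000 / 8192 = 11.7188 Hz

11.7188 Hz


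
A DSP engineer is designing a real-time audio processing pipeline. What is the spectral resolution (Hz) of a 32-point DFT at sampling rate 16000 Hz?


DFT frequency resolution:
df = fs / N
   = 16000 / 32
   = 500.0 Hz

500.0 Hz


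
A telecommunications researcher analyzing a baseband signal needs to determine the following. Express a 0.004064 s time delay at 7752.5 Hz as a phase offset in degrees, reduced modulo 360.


Phase shift from frequency and time delay:
phi = 360 * f * t_delay
    = 360 * 7752.5 * 0.004064
    = 11342.22 degrees
    mod 360 = 182.22 degrees

182.22 degrees


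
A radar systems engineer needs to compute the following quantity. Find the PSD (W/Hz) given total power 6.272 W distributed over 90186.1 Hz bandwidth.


Power spectral density:
PSD = P / BW
    = 6.272 / 90186.1
    = 6.955e-05 W/Hz

6.955e-05 W/Hz


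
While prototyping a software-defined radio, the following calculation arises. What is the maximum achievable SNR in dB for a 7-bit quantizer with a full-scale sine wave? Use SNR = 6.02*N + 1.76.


Theoretical SNR for a full-scale sinusoid:
SNR = 6.02 * N + 1.76
    = 6.02 * 7 + 1.76
    = 42.14 + 1.76
    = 43.9 dB

43.9 dB


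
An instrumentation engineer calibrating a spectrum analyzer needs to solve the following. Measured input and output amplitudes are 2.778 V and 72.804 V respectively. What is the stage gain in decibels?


Voltage gain in dB:
G = 20 * log10(Vout / Vin)
  = 20 * log10(72.804 / 2.778)
  = 20 * log10(26.207343)
  = 20 * 1.418423
  = 28.37 dB

28.37 dB


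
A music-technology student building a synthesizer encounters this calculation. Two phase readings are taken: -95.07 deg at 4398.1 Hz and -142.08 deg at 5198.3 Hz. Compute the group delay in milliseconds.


Group delay from phase difference:
tau = -d(phi)/d(omega)
d(phi) = -47.01 deg = -0.820479 rad
d(omega) = 2*pi*(5198.3 - 4398.1) = 5027.8049 rad/s
tau = -(-0.820479) / 5027.8049
    = 0.1632 ms

0.1632 ms


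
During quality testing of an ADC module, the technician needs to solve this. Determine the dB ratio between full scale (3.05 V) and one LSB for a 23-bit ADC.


Dynamic range from full-scale to LSB:
V_min = V_max / 2^bits = 3.05 / 2^23
DR = 20 * log10(V_max / V_min)
   = 20 * log10(2^23)
   = 20 * 23 * log10(2)
   = 138.47 dB

138.47 dB


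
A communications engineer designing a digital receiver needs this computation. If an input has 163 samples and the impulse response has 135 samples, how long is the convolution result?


Linear convolution output length:
L = N + M - 1
  = 163 + 135 - 1
  = 297 samples

297


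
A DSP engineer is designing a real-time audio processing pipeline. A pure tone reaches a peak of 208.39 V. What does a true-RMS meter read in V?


RMS voltage for a sinusoidal waveform:
V_rms = V_peak / sqrt(2)
      = 208.39 / 1.414214
      = 147.354 V

147.354 V


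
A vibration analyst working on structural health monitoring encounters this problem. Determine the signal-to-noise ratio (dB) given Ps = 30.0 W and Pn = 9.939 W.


SNR in decibels:
SNR = 10 * log10(Ps / Pn)
    = 10 * log10(30.0 / 9.939)
    = 10 * log10(3.0184)
    = 10 * 0.4798
    = 4.8 dB

4.8 dB


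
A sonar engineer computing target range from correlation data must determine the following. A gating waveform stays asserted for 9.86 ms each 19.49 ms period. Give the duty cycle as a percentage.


Duty cycle as a percentage:
DC = (t_on / T) * 100
   = (9.86 / 19.49) * 100
   = 0.5059 * 100
   = 50.59 %

50.59 %


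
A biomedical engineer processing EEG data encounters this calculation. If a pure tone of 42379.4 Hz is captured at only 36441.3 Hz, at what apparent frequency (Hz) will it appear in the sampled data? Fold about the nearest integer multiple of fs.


Compute the nearest integer multiple of fs to the signal:
n = round(42379.4 / 36441.3) = 1
f_alias = |42379.4 - 1 * 36441.3|
        = |42379.4 - 36441.3|
        = 5938.1 Hz

5938.1


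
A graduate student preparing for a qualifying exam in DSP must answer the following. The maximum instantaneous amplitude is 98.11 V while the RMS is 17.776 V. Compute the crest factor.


Crest factor is the ratio of peak to RMS:
CF = V_peak / V_rms
   = 98.11 / 17.776
   = 5.5192

5.5192


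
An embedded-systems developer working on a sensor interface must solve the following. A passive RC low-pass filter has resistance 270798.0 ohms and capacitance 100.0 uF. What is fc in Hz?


Cutoff frequency of a first-order RC filter:
fc = 1 / (2 * pi * R * C)
C = 100.0 uF = 0.0001 F
fc = 1 / (2 * pi * 270798.0 * 0.0001)
   = 1 / 170.14740148136
   = 0.005877 Hz

0.005877 Hz


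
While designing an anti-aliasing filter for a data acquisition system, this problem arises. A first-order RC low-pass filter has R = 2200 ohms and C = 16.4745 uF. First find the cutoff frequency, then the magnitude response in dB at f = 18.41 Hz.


Step 1 — cutoff frequency:
fc = 1 / (2*pi*R*C)
C = 16.4745 uF = 1.64745e-05 F
fc = 1 / (2*pi*2200*1.64745e-05)
   = 4.39122 Hz

Step 2 — magnitude at f = 18.41 Hz:
|H(f)| = 1 / sqrt(1 + (f/fc)^2)
f/fc = 18.41 / 4.39122 = 4.192457
|H| = 1 / sqrt(1 + 17.576696) = 0.2320148
|H|_dB = 20*log10(0.2320148) = -12.69 dB

fc = 4.39122 Hz; |H(18.41 Hz)| = -12.69 dB


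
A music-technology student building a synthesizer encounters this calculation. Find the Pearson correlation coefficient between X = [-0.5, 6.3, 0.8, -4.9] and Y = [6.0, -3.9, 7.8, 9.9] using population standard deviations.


Pearson correlation coefficient (population):
r = cov(X,Y) / (std(X) * std(Y))
Mean X = 0.425, Mean Y = 4.95
Cov(X,Y) = -19.56375
Std(X) = 3.995857, Std(Y) = 5.292684
r = -0.9251

-0.9251


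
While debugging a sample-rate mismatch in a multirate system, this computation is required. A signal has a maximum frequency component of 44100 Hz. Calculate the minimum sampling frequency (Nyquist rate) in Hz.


The Nyquist rate is twice the maximum frequency component.
fs_min = 2 * fmax
      = 2 * 44100
      = 88200 Hz

88200


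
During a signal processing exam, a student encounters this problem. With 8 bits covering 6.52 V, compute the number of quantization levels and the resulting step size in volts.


Step 1 — number of quantization levels:
L = 2^N = 2^8 = 256

Step 2 — LSB step size:
delta = Vfs / L
      = 6.52 / 256
      = 0.02546875 V

Levels = 256; step size = 0.02546875 V


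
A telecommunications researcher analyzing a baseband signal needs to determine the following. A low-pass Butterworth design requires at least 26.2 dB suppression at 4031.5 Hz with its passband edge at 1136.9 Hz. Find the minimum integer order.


Butterworth filter order formula:
n = log10(10^(A/10) - 1) / (2 * log10(f_stop/f_pass))
10^(26.2/10) - 1 = 415.8694
f_stop/f_pass = 4031.5 / 1136.9 = 3.546
n = 2.382 -> ceil = 3

3


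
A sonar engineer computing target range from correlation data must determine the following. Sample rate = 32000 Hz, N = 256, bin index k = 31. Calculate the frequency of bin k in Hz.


Frequency of DFT bin k:
f_k = k * fs / N
    = 31 * 32000 / 256
    = 992000 / 256
    = 3875.0 Hz

3875.0 Hz


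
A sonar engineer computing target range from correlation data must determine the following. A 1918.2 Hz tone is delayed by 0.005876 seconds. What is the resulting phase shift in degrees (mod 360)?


Phase shift from frequency and time delay:
phi = 360 * f * t_delay
    = 360 * 1918.2 * 0.005876
    = 4057.68 degrees
    mod 360 = 97.68 degrees

97.68 degrees


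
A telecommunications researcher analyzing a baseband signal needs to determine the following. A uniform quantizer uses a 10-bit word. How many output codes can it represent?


Number of quantization levels = 2^N
= 2^10
= 1024

1024


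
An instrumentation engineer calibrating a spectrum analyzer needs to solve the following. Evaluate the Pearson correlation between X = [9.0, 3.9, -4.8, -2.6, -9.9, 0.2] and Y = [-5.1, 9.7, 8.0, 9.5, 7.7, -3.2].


Pearson correlation coefficient (population):
r = cov(X,Y) / (std(X) * std(Y))
Mean X = -0.7, Mean Y = 4.4333
Cov(X,Y) = -21.57
Std(X) = 6.070695, Std(Y) = 6.136684
r = -0.579

-0.579


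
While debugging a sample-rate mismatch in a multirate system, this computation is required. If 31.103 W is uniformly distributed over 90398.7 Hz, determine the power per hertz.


Power spectral density:
PSD = P / BW
    = 31.103 / 90398.7
    = 0.00034406 W/Hz

0.00034406 W/Hz


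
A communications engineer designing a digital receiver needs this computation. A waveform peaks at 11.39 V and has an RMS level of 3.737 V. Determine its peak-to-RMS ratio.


Crest factor is the ratio of peak to RMS:
CF = V_peak / V_rms
   = 11.39 / 3.737
   = 3.0479

3.0479


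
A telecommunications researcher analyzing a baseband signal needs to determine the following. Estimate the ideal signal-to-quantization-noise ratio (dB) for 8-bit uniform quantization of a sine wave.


Theoretical SNR for a full-scale sinusoid:
SNR = 6.02 * N + 1.76
    = 6.02 * 8 + 1.76
    = 48.16 + 1.76
    = 49.92 dB

49.92 dB


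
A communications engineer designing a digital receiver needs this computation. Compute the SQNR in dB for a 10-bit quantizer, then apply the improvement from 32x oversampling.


Step 1 — baseline SQNR at Nyquist:
SQNR_base = 6.02*N + 1.76
          = 6.02*10 + 1.76
          = 61.96 dB

Step 2 — oversampling processing gain:
G = 10*log10(OSR) = 10*log10(32) = 15.05 dB

Step 3 — total:
SQNR_total = 61.96 + 15.05 = 77.01 dB

Base SQNR = 61.96 dB; oversampled SQNR = 77.01 dB


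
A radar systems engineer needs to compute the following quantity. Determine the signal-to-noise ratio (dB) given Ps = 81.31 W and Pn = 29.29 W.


SNR in decibels:
SNR = 10 * log10(Ps / Pn)
    = 10 * log10(81.31 / 29.29)
    = 10 * log10(2.776)
    = 10 * 0.4434
    = 4.43 dB

4.43 dB


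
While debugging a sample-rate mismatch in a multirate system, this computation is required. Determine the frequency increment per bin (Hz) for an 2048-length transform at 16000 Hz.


DFT frequency resolution:
df = fs / N
   = 16000 / 2048
   = 7.8125 Hz

7.8125 Hz


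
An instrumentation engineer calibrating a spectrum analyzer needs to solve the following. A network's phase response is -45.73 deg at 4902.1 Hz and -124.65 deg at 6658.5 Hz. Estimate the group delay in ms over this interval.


Group delay from phase difference:
tau = -d(phi)/d(omega)
d(phi) = -78.92 deg = -1.377414 rad
d(omega) = 2*pi*(6658.5 - 4902.1) = 11035.7867 rad/s
tau = -(-1.377414) / 11035.7867
    = 0.1248 ms

0.1248 ms


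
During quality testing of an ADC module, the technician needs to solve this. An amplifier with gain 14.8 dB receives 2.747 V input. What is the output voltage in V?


Output voltage from dB gain:
V_out = V_in * 10^(gain_dB / 20)
      = 2.747 * 10^(14.8 / 20)
      = 2.747 * 5.495409
      = 15.0959 V

15.0959 V


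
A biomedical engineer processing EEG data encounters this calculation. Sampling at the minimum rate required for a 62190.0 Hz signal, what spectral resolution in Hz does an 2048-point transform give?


Step 1 — Nyquist sampling rate:
fs = 2 * fmax = 2 * 62190.0 = 124380.0 Hz

Step 2 — DFT bin spacing:
df = fs / N = 124380.0 / 2048 = 60.7324 Hz

60.7324 Hz


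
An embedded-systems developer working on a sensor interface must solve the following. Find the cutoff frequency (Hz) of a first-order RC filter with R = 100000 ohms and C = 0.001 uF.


Cutoff frequency of a first-order RC filter:
fc = 1 / (2 * pi * R * C)
C = 0.001 uF = 1e-09 F
fc = 1 / (2 * pi * 100000 * 1e-09)
   = 1 / 0.00062831853071796
   = 1591.549431 Hz

1591.549431 Hz


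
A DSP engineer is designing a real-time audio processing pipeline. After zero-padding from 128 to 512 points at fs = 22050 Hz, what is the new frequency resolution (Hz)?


Frequency resolution after zero-padding:
N_padded = 128 * 4 = 512
df = fs / N_padded
   = 22050 / 512
   = 43.0664 Hz

43.0664 Hz


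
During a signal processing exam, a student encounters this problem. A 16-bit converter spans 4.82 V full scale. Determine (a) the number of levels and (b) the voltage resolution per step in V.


Step 1 — number of quantization levels:
L = 2^N = 2^16 = 65536

Step 2 — LSB step size:
delta = Vfs / L
      = 4.82 / 65536
      = 7.355e-05 V

Levels = 65536; step size = 7.355e-05 V


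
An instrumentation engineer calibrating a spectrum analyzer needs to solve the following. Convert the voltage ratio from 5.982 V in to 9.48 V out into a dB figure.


Voltage gain in dB:
G = 20 * log10(Vout / Vin)
  = 20 * log10(9.48 / 5.982)
  = 20 * log10(1.584754)
  = 20 * 0.199962
  = 4.0 dB

4.0 dB


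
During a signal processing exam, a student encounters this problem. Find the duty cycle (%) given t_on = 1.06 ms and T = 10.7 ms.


Duty cycle as a percentage:
DC = (t_on / T) * 100
   = (1.06 / 10.7) * 100
   = 0.099065 * 100
   = 9.91 %

9.91 %


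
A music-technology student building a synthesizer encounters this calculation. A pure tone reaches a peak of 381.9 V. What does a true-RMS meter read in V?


RMS voltage for a sinusoidal waveform:
V_rms = V_peak / sqrt(2)
      = 381.9 / 1.414214
      = 270.044 V

270.044 V


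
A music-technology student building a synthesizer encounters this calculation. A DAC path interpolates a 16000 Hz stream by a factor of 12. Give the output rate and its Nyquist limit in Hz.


Step 1 — output sample rate after interpolation by L:
fs_out = L * fs_in = 12 * 16000 = 192000 Hz

Step 2 — Nyquist frequency of the output stream:
f_Nyq = fs_out / 2 = 192000 / 2 = 96000.0 Hz

fs_out = 192000 Hz; f_Nyquist = 96000.0 Hz


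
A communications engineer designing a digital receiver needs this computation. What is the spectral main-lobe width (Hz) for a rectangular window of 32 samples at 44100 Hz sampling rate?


Main lobe width for a rectangular window:
Width = 2 * fs / N
      = 2 * 44100 / 32
      = 88200 / 32
      = 2756.25 Hz

2756.25 Hz


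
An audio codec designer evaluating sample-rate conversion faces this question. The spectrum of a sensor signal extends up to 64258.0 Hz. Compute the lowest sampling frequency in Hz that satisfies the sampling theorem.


The Nyquist rate is twice the maximum frequency component.
fs_min = 2 * fmax
      = 2 * 64258.0
      = 128516.0 Hz

128516.0


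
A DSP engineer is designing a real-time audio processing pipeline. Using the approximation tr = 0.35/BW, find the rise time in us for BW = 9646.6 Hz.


Rise time from bandwidth relationship:
tr = 0.35 / BW
   = 0.35 / 9646.6
   = 3.628221342e-05 s
   = 36.2822 us

36.2822 us


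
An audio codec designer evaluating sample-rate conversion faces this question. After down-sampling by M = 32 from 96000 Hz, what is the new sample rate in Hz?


Decimation reduces the sample rate:
fs_out = fs_in / M
       = 96000 / 32
       = 3000.0 Hz

3000.0 Hz


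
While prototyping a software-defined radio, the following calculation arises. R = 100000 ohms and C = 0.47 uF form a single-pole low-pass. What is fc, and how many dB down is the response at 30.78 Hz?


Step 1 — cutoff frequency:
fc = 1 / (2*pi*R*C)
C = 0.47 uF = 4.7e-07 F
fc = 1 / (2*pi*100000*4.7e-07)
   = 3.38628 Hz

Step 2 — magnitude at f = 30.78 Hz:
|H(f)| = 1 / sqrt(1 + (f/fc)^2)
f/fc = 30.78 / 3.38628 = 9.08962
|H| = 1 / sqrt(1 + 82.621192) = 0.1093558
|H|_dB = 20*log10(0.1093558) = -19.22 dB

fc = 3.38628 Hz; |H(30.78 Hz)| = -19.22 dB


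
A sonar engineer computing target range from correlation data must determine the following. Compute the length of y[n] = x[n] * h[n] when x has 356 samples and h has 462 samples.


Linear convolution output length:
L = N + M - 1
  = 356 + 462 - 1
  = 817 samples

817


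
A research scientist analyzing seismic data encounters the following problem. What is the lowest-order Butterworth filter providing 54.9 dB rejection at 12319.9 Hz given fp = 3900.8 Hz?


Butterworth filter order formula:
n = log10(10^(A/10) - 1) / (2 * log10(f_stop/f_pass))
10^(54.9/10) - 1 = 309028.5433
f_stop/f_pass = 12319.9 / 3900.8 = 3.1583
n = 5.496 -> ceil = 6

6


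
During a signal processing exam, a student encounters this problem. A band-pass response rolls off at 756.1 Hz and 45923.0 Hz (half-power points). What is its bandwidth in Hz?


Bandwidth is the difference of -3dB frequencies:
BW = f_high - f_low
   = 45923.0 - 756.1
   = 45166.9 Hz

45166.9 Hz


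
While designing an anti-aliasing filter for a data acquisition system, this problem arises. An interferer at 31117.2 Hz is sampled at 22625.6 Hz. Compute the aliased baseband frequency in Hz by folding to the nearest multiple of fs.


Compute the nearest integer multiple of fs to the signal:
n = round(31117.2 / 22625.6) = 1
f_alias = |31117.2 - 1 * 22625.6|
        = |31117.2 - 22625.6|
        = 8491.6 Hz

8491.6


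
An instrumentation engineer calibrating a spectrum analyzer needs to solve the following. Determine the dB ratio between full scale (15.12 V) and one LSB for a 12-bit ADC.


Dynamic range from full-scale to LSB:
V_min = V_max / 2^bits = 15.12 / 2^12
DR = 20 * log10(V_max / V_min)
   = 20 * log10(2^12)
   = 20 * 12 * log10(2)
   = 72.25 dB

72.25 dB


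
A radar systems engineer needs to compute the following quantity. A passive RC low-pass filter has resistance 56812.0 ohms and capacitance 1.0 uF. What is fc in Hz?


Cutoff frequency of a first-order RC filter:
fc = 1 / (2 * pi * R * C)
C = 1.0 uF = 1e-06 F
fc = 1 / (2 * pi * 56812.0 * 1e-06)
   = 1 / 0.35696032367149
   = 2.801432 Hz

2.801432 Hz


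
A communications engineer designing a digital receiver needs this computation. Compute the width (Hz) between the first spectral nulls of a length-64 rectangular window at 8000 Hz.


Main lobe width for a rectangular window:
Width = 2 * fs / N
      = 2 * 8000 / 64
      = 16000 / 64
      = 250.0 Hz

250.0 Hz


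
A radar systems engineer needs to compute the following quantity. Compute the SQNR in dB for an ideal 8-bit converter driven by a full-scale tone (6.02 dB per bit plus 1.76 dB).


Theoretical SNR for a full-scale sinusoid:
SNR = 6.02 * N + 1.76
    = 6.02 * 8 + 1.76
    = 48.16 + 1.76
    = 49.92 dB

49.92 dB


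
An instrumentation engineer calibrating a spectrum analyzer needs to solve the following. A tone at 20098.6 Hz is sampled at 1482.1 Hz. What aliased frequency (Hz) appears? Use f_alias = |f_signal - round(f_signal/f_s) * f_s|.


Compute the nearest integer multiple of fs to the signal:
n = round(20098.6 / 1482.1) = 14
f_alias = |20098.6 - 14 * 1482.1|
        = |20098.6 - 20749.4|
        = 650.8 Hz

650.8


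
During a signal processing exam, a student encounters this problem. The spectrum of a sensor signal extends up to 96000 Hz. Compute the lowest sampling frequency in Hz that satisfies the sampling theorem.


The Nyquist rate is twice the maximum frequency component.
fs_min = 2 * fmax
      = 2 * 96000
      = 192000 Hz

192000


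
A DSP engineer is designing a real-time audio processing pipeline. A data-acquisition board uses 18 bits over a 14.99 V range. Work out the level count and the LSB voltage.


Step 1 — number of quantization levels:
L = 2^N = 2^18 = 262144

Step 2 — LSB step size:
delta = Vfs / L
      = 14.99 / 262144
      = 5.718e-05 V

Levels = 262144; step size = 5.718e-05 V


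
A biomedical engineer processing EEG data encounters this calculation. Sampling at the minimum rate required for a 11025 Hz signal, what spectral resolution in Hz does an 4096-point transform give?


Step 1 — Nyquist sampling rate:
fs = 2 * fmax = 2 * 11025 = 22050 Hz

Step 2 — DFT bin spacing:
df = fs / N = 22050 / 4096 = 5.3833 Hz

5.3833 Hz


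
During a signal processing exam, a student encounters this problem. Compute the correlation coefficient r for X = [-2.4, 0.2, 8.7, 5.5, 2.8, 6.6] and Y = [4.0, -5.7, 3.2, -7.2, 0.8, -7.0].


Pearson correlation coefficient (population):
r = cov(X,Y) / (std(X) * std(Y))
Mean X = 3.5667, Mean Y = -1.9833
Cov(X,Y) = -4.002778
Std(X) = 3.803799, Std(Y) = 4.771588
r = -0.2205

-0.2205


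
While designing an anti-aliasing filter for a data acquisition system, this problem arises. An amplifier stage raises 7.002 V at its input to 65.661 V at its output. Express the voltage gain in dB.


Voltage gain in dB:
G = 20 * log10(Vout / Vin)
  = 20 * log10(65.661 / 7.002)
  = 20 * log10(9.377464)
  = 20 * 0.972085
  = 19.44 dB

19.44 dB


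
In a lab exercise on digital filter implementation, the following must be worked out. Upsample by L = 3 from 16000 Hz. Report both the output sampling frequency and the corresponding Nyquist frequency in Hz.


Step 1 — output sample rate after interpolation by L:
fs_out = L * fs_in = 3 * 16000 = 48000 Hz

Step 2 — Nyquist frequency of the output stream:
f_Nyq = fs_out / 2 = 48000 / 2 = 24000.0 Hz

fs_out = 48000 Hz; f_Nyquist = 24000.0 Hz


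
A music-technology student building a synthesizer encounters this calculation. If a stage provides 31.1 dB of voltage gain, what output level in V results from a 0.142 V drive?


Output voltage from dB gain:
V_out = V_in * 10^(gain_dB / 20)
      = 0.142 * 10^(31.1 / 20)
      = 0.142 * 35.892193
      = 5.0967 V

5.0967 V


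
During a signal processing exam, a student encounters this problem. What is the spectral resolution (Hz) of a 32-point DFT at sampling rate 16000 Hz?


DFT frequency resolution:
df = fs / N
   = 16000 / 32
   = 500.0 Hz

500.0 Hz


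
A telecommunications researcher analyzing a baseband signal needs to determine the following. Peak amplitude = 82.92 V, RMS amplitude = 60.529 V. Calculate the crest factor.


Crest factor is the ratio of peak to RMS:
CF = V_peak / V_rms
   = 82.92 / 60.529
   = 1.3699

1.3699


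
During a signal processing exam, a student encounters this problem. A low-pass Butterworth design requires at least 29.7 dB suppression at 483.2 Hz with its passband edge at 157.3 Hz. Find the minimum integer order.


Butterworth filter order formula:
n = log10(10^(A/10) - 1) / (2 * log10(f_stop/f_pass))
10^(29.7/10) - 1 = 932.2543
f_stop/f_pass = 483.2 / 157.3 = 3.0718
n = 3.0463 -> ceil = 4

4


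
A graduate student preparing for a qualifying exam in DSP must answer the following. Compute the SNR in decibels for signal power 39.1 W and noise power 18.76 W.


SNR in decibels:
SNR = 10 * log10(Ps / Pn)
    = 10 * log10(39.1 / 18.76)
    = 10 * log10(2.0842)
    = 10 * 0.3189
    = 3.19 dB

3.19 dB


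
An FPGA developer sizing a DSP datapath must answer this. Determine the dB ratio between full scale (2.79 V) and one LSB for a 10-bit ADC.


Dynamic range from full-scale to LSB:
V_min = V_max / 2^bits = 2.79 / 2^10
DR = 20 * log10(V_max / V_min)
   = 20 * log10(2^10)
   = 20 * 10 * log10(2)
   = 60.21 dB

60.21 dB


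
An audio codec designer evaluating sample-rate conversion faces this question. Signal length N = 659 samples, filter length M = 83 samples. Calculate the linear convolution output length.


Linear convolution output length:
L = N + M - 1
  = 659 + 83 - 1
  = 741 samples

741


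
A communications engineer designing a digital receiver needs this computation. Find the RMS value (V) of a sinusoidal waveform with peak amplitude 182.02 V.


RMS voltage for a sinusoidal waveform:
V_rms = V_peak / sqrt(2)
      = 182.02 / 1.414214
      = 128.708 V

128.708 V


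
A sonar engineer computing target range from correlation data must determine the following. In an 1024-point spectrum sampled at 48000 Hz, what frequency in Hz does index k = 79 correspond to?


Frequency of DFT bin k:
f_k = k * fs / N
    = 79 * 48000 / 1024
    = 3792000 / 1024
    = 3703.125 Hz

3703.125 Hz


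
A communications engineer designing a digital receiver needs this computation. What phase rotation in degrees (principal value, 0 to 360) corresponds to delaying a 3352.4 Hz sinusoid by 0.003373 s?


Phase shift from frequency and time delay:
phi = 360 * f * t_delay
    = 360 * 3352.4 * 0.003373
    = 4070.75 degrees
    mod 360 = 110.75 degrees

110.75 degrees
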